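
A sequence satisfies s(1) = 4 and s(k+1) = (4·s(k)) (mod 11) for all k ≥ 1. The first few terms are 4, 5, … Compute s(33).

9

Computing terms: s(1) = 4; s(2) = 5; s(3) = 9; s(4) = 3; s(5) = 1; s(6) = 4.
The sequence repeats with period 5.
So s(33) = s(1 + ((33-1) mod 5)) = s(3) = 9.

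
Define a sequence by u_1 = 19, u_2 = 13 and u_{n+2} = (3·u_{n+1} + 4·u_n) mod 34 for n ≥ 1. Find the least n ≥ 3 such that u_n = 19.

5

We have u_1 = 19; u_2 = 13; u_3 = 13; u_4 = 23; u_5 = 19; u_6 = 13.
Since (u_5, u_6) = (u_1, u_2) = (19, 13) (two consecutive terms determine the rest), the sequence is periodic with period 4.
The value 19 next appears (with n ≥ 3) at u_5.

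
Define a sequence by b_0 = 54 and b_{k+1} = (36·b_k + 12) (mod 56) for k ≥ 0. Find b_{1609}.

28

Computing terms: b_0 = 54; b_1 = 52; b_2 = 36; b_3 = 20; b_4 = 4; b_5 = 44; b_6 = 28; b_7 = 12; b_8 = 52.
Since b_8 = b_1 = 52, the sequence is eventually periodic: after a pre-period of length 1 it cycles with period 7.
For k ≥ 1, b_k depends only on (k - 1) mod 7. (1609 - 1) mod 7 = 5, so b_{1609} = b_6 = 28.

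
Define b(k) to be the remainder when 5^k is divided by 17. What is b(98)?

We have b(1) = 5, b(2) = 8, b(3) = 6, b(4) = 13, b(5) = 14, b(6) = 2, b(7) = 10, b(8) = 16, b(9) = 12, b(10) = 9, b(11) = 11, b(12) = 4, b(13) = 3, b(14) = 15, b(15) = 7, b(16) = 1, b(17) = 5.
The sequence repeats with period 16.
So b(98) = b(1 + ((98-1) mod 16)) = b(2) = 8.

8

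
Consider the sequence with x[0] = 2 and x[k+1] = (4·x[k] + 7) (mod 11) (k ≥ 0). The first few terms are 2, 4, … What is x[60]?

2

We have x[0] = 2; x[1] = 4; x[2] = 1; x[3] = 0; x[4] = 7; x[5] = 2.
The sequence repeats with period 5.
(60 - 0) mod 5 = 0, so x[60] = x[0] = 2.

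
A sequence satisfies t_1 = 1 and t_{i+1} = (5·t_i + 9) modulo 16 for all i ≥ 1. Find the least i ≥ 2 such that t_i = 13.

t_1 = 1,  t_2 = 14,  t_3 = 15,  t_4 = 4,  t_5 = 13,  t_6 = 10,  t_7 = 11,  t_8 = 0,  t_9 = 9,  t_{10} = 6,  t_{11} = 7,  t_{12} = 12,  t_{13} = 5,  t_{14} = 2,  t_{15} = 3,  t_{16} = 8,  t_{17} = 1.
Since t_{17} = t_1 = 1, the sequence is periodic with period 16.
The value 13 first appears (with i ≥ 2) at t_5.

5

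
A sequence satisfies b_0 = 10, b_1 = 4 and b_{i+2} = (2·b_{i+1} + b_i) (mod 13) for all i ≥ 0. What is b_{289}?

12

We have b_0 = 10,  b_1 = 4,  b_2 = 5,  b_3 = 1,  b_4 = 7,  b_5 = 2,  b_6 = 11,  b_7 = 11,  b_8 = 7,  b_9 = 12,  b_{10} = 5,  b_{11} = 9,  b_{12} = 10,  b_{13} = 3,  b_{14} = 3,  b_{15} = 9,  b_{16} = 8,  b_{17} = 12,  b_{18} = 6,  b_{19} = 11,  b_{20} = 2,  b_{21} = 2,  b_{22} = 6,  b_{23} = 1,  b_{24} = 8,  b_{25} = 4,  b_{26} = 3,  b_{27} = 10,  b_{28} = 10,  b_{29} = 4.
Since (b_{28}, b_{29}) = (b_0, b_1) = (10, 4) (two consecutive terms determine the rest), the sequence is periodic with period 28.
So b_{289} = b_{0 + ((289-0) mod 28)} = b_9 = 12.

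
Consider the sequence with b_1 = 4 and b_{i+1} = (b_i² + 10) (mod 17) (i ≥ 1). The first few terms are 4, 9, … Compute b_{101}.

b_1 = 4; b_2 = 9; b_3 = 6; b_4 = 12; b_5 = 1; b_6 = 11; b_7 = 12.
Since b_7 = b_4 = 12, the sequence is eventually periodic: after a pre-period of length 3 it cycles with period 3.
For i ≥ 4, b_i depends only on (i - 4) mod 3. (101 - 4) mod 3 = 1, so b_{101} = b_5 = 1.

1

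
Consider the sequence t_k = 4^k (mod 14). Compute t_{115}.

We have t_0 = 1,  t_1 = 4,  t_2 = 2,  t_3 = 8,  t_4 = 4.
Since t_4 = t_1 = 4, the sequence is eventually periodic: after a pre-period of length 1 it cycles with period 3.
For k ≥ 1, t_k depends only on (k - 1) mod 3. (115 - 1) mod 3 = 0, so t_{115} = t_1 = 4.

4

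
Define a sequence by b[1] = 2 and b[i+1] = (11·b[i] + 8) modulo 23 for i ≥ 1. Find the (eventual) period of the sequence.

22

Computing terms: b[1] = 2,  b[2] = 7,  b[3] = 16,  b[4] = 0,  b[5] = 8,  b[6] = 4,  b[7] = 6,  b[8] = 5,  b[9] = 17,  b[10] = 11,  b[11] = 14,  b[12] = 1,  b[13] = 19,  b[14] = 10,  b[15] = 3,  b[16] = 18,  b[17] = 22,  b[18] = 20,  b[19] = 21,  b[20] = 9,  b[21] = 15,  b[22] = 12,  b[23] = 2.
The sequence repeats with period 22.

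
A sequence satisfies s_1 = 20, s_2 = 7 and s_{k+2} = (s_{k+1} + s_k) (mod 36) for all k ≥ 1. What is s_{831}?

Listing terms: s_1 = 20, s_2 = 7, s_3 = 27, s_4 = 34, s_5 = 25, s_6 = 23, s_7 = 12, s_8 = 35, s_9 = 11, s_{10} = 10, s_{11} = 21, s_{12} = 31, s_{13} = 16, s_{14} = 11, s_{15} = 27, s_{16} = 2, s_{17} = 29, s_{18} = 31, s_{19} = 24, s_{20} = 19, s_{21} = 7, s_{22} = 26, s_{23} = 33, s_{24} = 23, s_{25} = 20, s_{26} = 7.
The sequence repeats with period 24.
(831 - 1) mod 24 = 14, so s_{831} = s_{15} = 27.

27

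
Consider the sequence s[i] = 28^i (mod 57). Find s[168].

49

We have s[0] = 1, s[1] = 28, s[2] = 43, s[3] = 7, s[4] = 25, s[5] = 16, s[6] = 49, s[7] = 4, s[8] = 55, s[9] = 1.
The sequence repeats with period 9.
(168 - 0) mod 9 = 6, so s[168] = s[6] = 49.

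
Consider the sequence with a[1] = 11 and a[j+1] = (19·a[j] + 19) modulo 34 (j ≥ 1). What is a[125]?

19

Listing terms: a[1] = 11; a[2] = 24; a[3] = 33; a[4] = 0; a[5] = 19; a[6] = 6; a[7] = 31; a[8] = 30; a[9] = 11.
Since a[9] = a[1] = 11, the sequence is periodic with period 8.
(125 - 1) mod 8 = 4, so a[125] = a[5] = 19.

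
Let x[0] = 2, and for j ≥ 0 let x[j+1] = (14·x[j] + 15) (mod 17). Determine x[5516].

Listing terms: x[0] = 2,  x[1] = 9,  x[2] = 5,  x[3] = 0,  x[4] = 15,  x[5] = 4,  x[6] = 3,  x[7] = 6,  x[8] = 14,  x[9] = 7,  x[10] = 11,  x[11] = 16,  x[12] = 1,  x[13] = 12,  x[14] = 13,  x[15] = 10,  x[16] = 2.
Since x[16] = x[0] = 2, the sequence is periodic with period 16.
So x[5516] = x[0 + ((5516-0) mod 16)] = x[12] = 1.

1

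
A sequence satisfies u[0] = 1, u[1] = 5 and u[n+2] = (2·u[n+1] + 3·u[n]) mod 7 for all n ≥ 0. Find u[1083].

u[0] = 1; u[1] = 5; u[2] = 6; u[3] = 6; u[4] = 2; u[5] = 1; u[6] = 1; u[7] = 5.
Since (u[6], u[7]) = (u[0], u[1]) = (1, 5) (two consecutive terms determine the rest), the sequence is periodic with period 6.
So u[1083] = u[0 + ((1083-0) mod 6)] = u[3] = 6.

6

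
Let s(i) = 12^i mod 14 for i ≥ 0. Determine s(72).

8

Listing terms: s(0) = 1; s(1) = 12; s(2) = 4; s(3) = 6; s(4) = 2; s(5) = 10; s(6) = 8; s(7) = 12.
Since s(7) = s(1) = 12, the sequence is eventually periodic: after a pre-period of length 1 it cycles with period 6.
For i ≥ 1, s(i) depends only on (i - 1) mod 6. (72 - 1) mod 6 = 5, so s(72) = s(6) = 8.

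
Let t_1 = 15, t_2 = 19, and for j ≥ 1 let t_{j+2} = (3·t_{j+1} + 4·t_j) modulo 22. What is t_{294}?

9

Computing terms: t_1 = 15; t_2 = 19; t_3 = 7; t_4 = 9; t_5 = 11; t_6 = 3; t_7 = 9; t_8 = 17; t_9 = 21; t_{10} = 21; t_{11} = 15; t_{12} = 19.
Since (t_{11}, t_{12}) = (t_1, t_2) = (15, 19) (two consecutive terms determine the rest), the sequence is periodic with period 10.
So t_{294} = t_{1 + ((294-1) mod 10)} = t_4 = 9.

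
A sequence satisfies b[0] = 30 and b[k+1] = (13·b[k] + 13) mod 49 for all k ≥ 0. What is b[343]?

25

Computing terms: b[0] = 30; b[1] = 11; b[2] = 9; b[3] = 32; b[4] = 37; b[5] = 4; b[6] = 16; b[7] = 25; b[8] = 44; b[9] = 46; b[10] = 23; b[11] = 18; b[12] = 2; b[13] = 39; b[14] = 30.
The sequence repeats with period 14.
(343 - 0) mod 14 = 7, so b[343] = b[7] = 25.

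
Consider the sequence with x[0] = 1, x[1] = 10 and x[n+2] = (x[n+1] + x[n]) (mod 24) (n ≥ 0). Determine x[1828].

8

Computing terms: x[0] = 1; x[1] = 10; x[2] = 11; x[3] = 21; x[4] = 8; x[5] = 5; x[6] = 13; x[7] = 18; x[8] = 7; x[9] = 1; x[10] = 8; x[11] = 9; x[12] = 17; x[13] = 2; x[14] = 19; x[15] = 21; x[16] = 16; x[17] = 13; x[18] = 5; x[19] = 18; x[20] = 23; x[21] = 17; x[22] = 16; x[23] = 9; x[24] = 1; x[25] = 10.
The sequence repeats with period 24.
So x[1828] = x[0 + ((1828-0) mod 24)] = x[4] = 8.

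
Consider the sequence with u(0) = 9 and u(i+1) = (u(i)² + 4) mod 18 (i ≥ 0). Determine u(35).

Listing terms: u(0) = 9; u(1) = 13; u(2) = 11; u(3) = 17; u(4) = 5; u(5) = 11.
Since u(5) = u(2) = 11, the sequence is eventually periodic: after a pre-period of length 2 it cycles with period 3.
For i ≥ 2, u(i) depends only on (i - 2) mod 3. (35 - 2) mod 3 = 0, so u(35) = u(2) = 11.

11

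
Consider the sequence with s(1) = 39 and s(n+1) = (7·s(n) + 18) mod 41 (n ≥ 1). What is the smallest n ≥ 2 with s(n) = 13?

17

We have s(1) = 39; s(2) = 4; s(3) = 5; s(4) = 12; s(5) = 20; s(6) = 35; s(7) = 17; s(8) = 14; s(9) = 34; s(10) = 10; s(11) = 6; s(12) = 19; s(13) = 28; s(14) = 9; s(15) = 40; s(16) = 11; s(17) = 13; s(18) = 27; s(19) = 2; s(20) = 32; s(21) = 37; s(22) = 31; s(23) = 30; s(24) = 23; s(25) = 15; s(26) = 0; s(27) = 18; s(28) = 21; s(29) = 1; s(30) = 25; s(31) = 29; s(32) = 16; s(33) = 7; s(34) = 26; s(35) = 36; s(36) = 24; s(37) = 22; s(38) = 8; s(39) = 33; s(40) = 3; s(41) = 39.
Since s(41) = s(1) = 39, the sequence is periodic with period 40.
The value 13 first appears (with n ≥ 2) at s(17).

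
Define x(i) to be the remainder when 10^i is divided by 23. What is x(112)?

Computing terms: x(1) = 10, x(2) = 8, x(3) = 11, x(4) = 18, x(5) = 19, x(6) = 6, x(7) = 14, x(8) = 2, x(9) = 20, x(10) = 16, x(11) = 22, x(12) = 13, x(13) = 15, x(14) = 12, x(15) = 5, x(16) = 4, x(17) = 17, x(18) = 9, x(19) = 21, x(20) = 3, x(21) = 7, x(22) = 1, x(23) = 10.
The sequence repeats with period 22.
(112 - 1) mod 22 = 1, so x(112) = x(2) = 8.

8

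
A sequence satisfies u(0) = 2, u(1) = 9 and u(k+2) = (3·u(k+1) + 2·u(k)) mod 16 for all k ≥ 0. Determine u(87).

7

Computing terms: u(0) = 2,  u(1) = 9,  u(2) = 15,  u(3) = 15,  u(4) = 11,  u(5) = 15,  u(6) = 3,  u(7) = 7,  u(8) = 11,  u(9) = 15.
Since (u(8), u(9)) = (u(4), u(5)) = (11, 15) (two consecutive terms determine the rest), the sequence is eventually periodic: after a pre-period of length 4 it cycles with period 4.
For k ≥ 4, u(k) depends only on (k - 4) mod 4. (87 - 4) mod 4 = 3, so u(87) = u(7) = 7.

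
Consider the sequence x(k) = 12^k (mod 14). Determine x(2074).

2

Listing terms: x(1) = 12, x(2) = 4, x(3) = 6, x(4) = 2, x(5) = 10, x(6) = 8, x(7) = 12.
The sequence repeats with period 6.
So x(2074) = x(1 + ((2074-1) mod 6)) = x(4) = 2.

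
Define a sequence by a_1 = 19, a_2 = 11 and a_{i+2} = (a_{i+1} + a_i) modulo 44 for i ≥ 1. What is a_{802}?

We have a_1 = 19,  a_2 = 11,  a_3 = 30,  a_4 = 41,  a_5 = 27,  a_6 = 24,  a_7 = 7,  a_8 = 31,  a_9 = 38,  a_{10} = 25,  a_{11} = 19,  a_{12} = 0,  a_{13} = 19,  a_{14} = 19,  a_{15} = 38,  a_{16} = 13,  a_{17} = 7,  a_{18} = 20,  a_{19} = 27,  a_{20} = 3,  a_{21} = 30,  a_{22} = 33,  a_{23} = 19,  a_{24} = 8,  a_{25} = 27,  a_{26} = 35,  a_{27} = 18,  a_{28} = 9,  a_{29} = 27,  a_{30} = 36,  a_{31} = 19,  a_{32} = 11.
The sequence repeats with period 30.
(802 - 1) mod 30 = 21, so a_{802} = a_{22} = 33.

33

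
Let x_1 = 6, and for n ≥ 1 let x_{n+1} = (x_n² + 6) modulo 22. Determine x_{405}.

0

Computing terms: x_1 = 6; x_2 = 20; x_3 = 10; x_4 = 18; x_5 = 0; x_6 = 6.
The sequence repeats with period 5.
(405 - 1) mod 5 = 4, so x_{405} = x_5 = 0.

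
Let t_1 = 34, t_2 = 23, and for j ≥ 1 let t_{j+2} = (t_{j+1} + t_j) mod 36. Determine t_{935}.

9

Listing terms: t_1 = 34,  t_2 = 23,  t_3 = 21,  t_4 = 8,  t_5 = 29,  t_6 = 1,  t_7 = 30,  t_8 = 31,  t_9 = 25,  t_{10} = 20,  t_{11} = 9,  t_{12} = 29,  t_{13} = 2,  t_{14} = 31,  t_{15} = 33,  t_{16} = 28,  t_{17} = 25,  t_{18} = 17,  t_{19} = 6,  t_{20} = 23,  t_{21} = 29,  t_{22} = 16,  t_{23} = 9,  t_{24} = 25,  t_{25} = 34,  t_{26} = 23.
Since (t_{25}, t_{26}) = (t_1, t_2) = (34, 23) (two consecutive terms determine the rest), the sequence is periodic with period 24.
(935 - 1) mod 24 = 22, so t_{935} = t_{23} = 9.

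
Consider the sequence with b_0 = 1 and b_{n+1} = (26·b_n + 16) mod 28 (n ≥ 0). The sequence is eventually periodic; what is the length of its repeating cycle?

6

b_0 = 1,  b_1 = 14,  b_2 = 16,  b_3 = 12,  b_4 = 20,  b_5 = 4,  b_6 = 8,  b_7 = 0,  b_8 = 16.
Since b_8 = b_2 = 16, the sequence is eventually periodic: after a pre-period of length 2 it cycles with period 6.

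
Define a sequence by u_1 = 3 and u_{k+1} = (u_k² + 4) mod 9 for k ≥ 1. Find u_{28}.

Listing terms: u_1 = 3,  u_2 = 4,  u_3 = 2,  u_4 = 8,  u_5 = 5,  u_6 = 2.
Since u_6 = u_3 = 2, the sequence is eventually periodic: after a pre-period of length 2 it cycles with period 3.
For k ≥ 3, u_k depends only on (k - 3) mod 3. (28 - 3) mod 3 = 1, so u_{28} = u_4 = 8.

8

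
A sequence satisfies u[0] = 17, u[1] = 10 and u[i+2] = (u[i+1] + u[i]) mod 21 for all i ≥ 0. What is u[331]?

19

Listing terms: u[0] = 17,  u[1] = 10,  u[2] = 6,  u[3] = 16,  u[4] = 1,  u[5] = 17,  u[6] = 18,  u[7] = 14,  u[8] = 11,  u[9] = 4,  u[10] = 15,  u[11] = 19,  u[12] = 13,  u[13] = 11,  u[14] = 3,  u[15] = 14,  u[16] = 17,  u[17] = 10.
The sequence repeats with period 16.
(331 - 0) mod 16 = 11, so u[331] = u[11] = 19.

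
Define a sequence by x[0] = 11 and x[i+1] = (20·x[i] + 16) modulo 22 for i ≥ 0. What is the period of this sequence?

5

Listing terms: x[0] = 11,  x[1] = 16,  x[2] = 6,  x[3] = 4,  x[4] = 8,  x[5] = 0,  x[6] = 16.
Since x[6] = x[1] = 16, the sequence is eventually periodic: after a pre-period of length 1 it cycles with period 5.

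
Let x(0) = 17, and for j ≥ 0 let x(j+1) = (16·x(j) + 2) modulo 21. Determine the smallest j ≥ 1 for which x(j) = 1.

x(0) = 17; x(1) = 1; x(2) = 18; x(3) = 17.
Since x(3) = x(0) = 17, the sequence is periodic with period 3.
The value 1 first appears (with j ≥ 1) at x(1).

1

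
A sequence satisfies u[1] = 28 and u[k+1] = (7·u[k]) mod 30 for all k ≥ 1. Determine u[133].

28

We have u[1] = 28, u[2] = 16, u[3] = 22, u[4] = 4, u[5] = 28.
Since u[5] = u[1] = 28, the sequence is periodic with period 4.
(133 - 1) mod 4 = 0, so u[133] = u[1] = 28.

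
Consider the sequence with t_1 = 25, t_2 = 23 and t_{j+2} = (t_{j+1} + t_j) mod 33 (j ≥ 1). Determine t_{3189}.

5

Listing terms: t_1 = 25,  t_2 = 23,  t_3 = 15,  t_4 = 5,  t_5 = 20,  t_6 = 25,  t_7 = 12,  t_8 = 4,  t_9 = 16,  t_{10} = 20,  t_{11} = 3,  t_{12} = 23,  t_{13} = 26,  t_{14} = 16,  t_{15} = 9,  t_{16} = 25,  t_{17} = 1,  t_{18} = 26,  t_{19} = 27,  t_{20} = 20,  t_{21} = 14,  t_{22} = 1,  t_{23} = 15,  t_{24} = 16,  t_{25} = 31,  t_{26} = 14,  t_{27} = 12,  t_{28} = 26,  t_{29} = 5,  t_{30} = 31,  t_{31} = 3,  t_{32} = 1,  t_{33} = 4,  t_{34} = 5,  t_{35} = 9,  t_{36} = 14,  t_{37} = 23,  t_{38} = 4,  t_{39} = 27,  t_{40} = 31,  t_{41} = 25,  t_{42} = 23.
Since (t_{41}, t_{42}) = (t_1, t_2) = (25, 23) (two consecutive terms determine the rest), the sequence is periodic with period 40.
So t_{3189} = t_{1 + ((3189-1) mod 40)} = t_{29} = 5.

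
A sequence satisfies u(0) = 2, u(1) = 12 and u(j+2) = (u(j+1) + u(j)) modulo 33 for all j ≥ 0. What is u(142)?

Computing terms: u(0) = 2,  u(1) = 12,  u(2) = 14,  u(3) = 26,  u(4) = 7,  u(5) = 0,  u(6) = 7,  u(7) = 7,  u(8) = 14,  u(9) = 21,  u(10) = 2,  u(11) = 23,  u(12) = 25,  u(13) = 15,  u(14) = 7,  u(15) = 22,  u(16) = 29,  u(17) = 18,  u(18) = 14,  u(19) = 32,  u(20) = 13,  u(21) = 12,  u(22) = 25,  u(23) = 4,  u(24) = 29,  u(25) = 0,  u(26) = 29,  u(27) = 29,  u(28) = 25,  u(29) = 21,  u(30) = 13,  u(31) = 1,  u(32) = 14,  u(33) = 15,  u(34) = 29,  u(35) = 11,  u(36) = 7,  u(37) = 18,  u(38) = 25,  u(39) = 10,  u(40) = 2,  u(41) = 12.
Since (u(40), u(41)) = (u(0), u(1)) = (2, 12) (two consecutive terms determine the rest), the sequence is periodic with period 40.
(142 - 0) mod 40 = 22, so u(142) = u(22) = 25.

25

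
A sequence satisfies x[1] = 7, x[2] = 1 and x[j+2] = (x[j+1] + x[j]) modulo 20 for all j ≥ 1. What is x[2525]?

Listing terms: x[1] = 7; x[2] = 1; x[3] = 8; x[4] = 9; x[5] = 17; x[6] = 6; x[7] = 3; x[8] = 9; x[9] = 12; x[10] = 1; x[11] = 13; x[12] = 14; x[13] = 7; x[14] = 1.
The sequence repeats with period 12.
So x[2525] = x[1 + ((2525-1) mod 12)] = x[5] = 17.

17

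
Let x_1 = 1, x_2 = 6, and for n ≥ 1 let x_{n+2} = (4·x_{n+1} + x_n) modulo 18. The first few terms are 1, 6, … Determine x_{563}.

Listing terms: x_1 = 1; x_2 = 6; x_3 = 7; x_4 = 16; x_5 = 17; x_6 = 12; x_7 = 11; x_8 = 2; x_9 = 1; x_{10} = 6.
Since (x_9, x_{10}) = (x_1, x_2) = (1, 6) (two consecutive terms determine the rest), the sequence is periodic with period 8.
So x_{563} = x_{1 + ((563-1) mod 8)} = x_3 = 7.

7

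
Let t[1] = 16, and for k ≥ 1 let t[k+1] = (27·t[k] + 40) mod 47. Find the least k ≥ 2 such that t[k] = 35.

t[1] = 16; t[2] = 2; t[3] = 0; t[4] = 40; t[5] = 39; t[6] = 12; t[7] = 35; t[8] = 45; t[9] = 33; t[10] = 38; t[11] = 32; t[12] = 11; t[13] = 8; t[14] = 21; t[15] = 43; t[16] = 26; t[17] = 37; t[18] = 5; t[19] = 34; t[20] = 18; t[21] = 9; t[22] = 1; t[23] = 20; t[24] = 16.
Since t[24] = t[1] = 16, the sequence is periodic with period 23.
The value 35 first appears (with k ≥ 2) at t[7].

7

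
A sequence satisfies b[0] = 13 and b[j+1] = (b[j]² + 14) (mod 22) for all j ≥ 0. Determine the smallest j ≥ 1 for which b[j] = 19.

2

We have b[0] = 13; b[1] = 7; b[2] = 19; b[3] = 1; b[4] = 15; b[5] = 19.
Since b[5] = b[2] = 19, the sequence is eventually periodic: after a pre-period of length 2 it cycles with period 3.
The value 19 first appears (with j ≥ 1) at b[2].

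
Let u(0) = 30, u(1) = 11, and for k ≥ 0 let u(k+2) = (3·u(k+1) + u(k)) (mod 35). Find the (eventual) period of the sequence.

48

Listing terms: u(0) = 30,  u(1) = 11,  u(2) = 28,  u(3) = 25,  u(4) = 33,  u(5) = 19,  u(6) = 20,  u(7) = 9,  u(8) = 12,  u(9) = 10,  u(10) = 7,  u(11) = 31,  u(12) = 30,  u(13) = 16,  u(14) = 8,  u(15) = 5,  u(16) = 23,  u(17) = 4,  u(18) = 0,  u(19) = 4,  u(20) = 12,  u(21) = 5,  u(22) = 27,  u(23) = 16,  u(24) = 5,  u(25) = 31,  u(26) = 28,  u(27) = 10,  u(28) = 23,  u(29) = 9,  u(30) = 15,  u(31) = 19,  u(32) = 2,  u(33) = 25,  u(34) = 7,  u(35) = 11,  u(36) = 5,  u(37) = 26,  u(38) = 13,  u(39) = 30,  u(40) = 33,  u(41) = 24,  u(42) = 0,  u(43) = 24,  u(44) = 2,  u(45) = 30,  u(46) = 22,  u(47) = 26,  u(48) = 30,  u(49) = 11.
Since (u(48), u(49)) = (u(0), u(1)) = (30, 11) (two consecutive terms determine the rest), the sequence is periodic with period 48.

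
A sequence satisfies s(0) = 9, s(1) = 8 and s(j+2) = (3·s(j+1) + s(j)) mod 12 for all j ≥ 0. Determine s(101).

5

We have s(0) = 9, s(1) = 8, s(2) = 9, s(3) = 11, s(4) = 6, s(5) = 5, s(6) = 9, s(7) = 8.
Since (s(6), s(7)) = (s(0), s(1)) = (9, 8) (two consecutive terms determine the rest), the sequence is periodic with period 6.
So s(101) = s(0 + ((101-0) mod 6)) = s(5) = 5.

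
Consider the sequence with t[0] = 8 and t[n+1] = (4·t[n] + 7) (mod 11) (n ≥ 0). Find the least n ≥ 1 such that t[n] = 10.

3

Listing terms: t[0] = 8,  t[1] = 6,  t[2] = 9,  t[3] = 10,  t[4] = 3,  t[5] = 8.
The sequence repeats with period 5.
The value 10 first appears (with n ≥ 1) at t[3].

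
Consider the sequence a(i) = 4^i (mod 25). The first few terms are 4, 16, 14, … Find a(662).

16

Listing terms: a(1) = 4, a(2) = 16, a(3) = 14, a(4) = 6, a(5) = 24, a(6) = 21, a(7) = 9, a(8) = 11, a(9) = 19, a(10) = 1, a(11) = 4.
The sequence repeats with period 10.
So a(662) = a(1 + ((662-1) mod 10)) = a(2) = 16.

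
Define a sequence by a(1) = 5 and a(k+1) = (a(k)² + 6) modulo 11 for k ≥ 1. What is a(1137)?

We have a(1) = 5; a(2) = 9; a(3) = 10; a(4) = 7; a(5) = 0; a(6) = 6; a(7) = 9.
Since a(7) = a(2) = 9, the sequence is eventually periodic: after a pre-period of length 1 it cycles with period 5.
For k ≥ 2, a(k) depends only on (k - 2) mod 5. (1137 - 2) mod 5 = 0, so a(1137) = a(2) = 9.

9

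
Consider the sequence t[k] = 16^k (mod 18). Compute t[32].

4

Computing terms: t[0] = 1, t[1] = 16, t[2] = 4, t[3] = 10, t[4] = 16.
Since t[4] = t[1] = 16, the sequence is eventually periodic: after a pre-period of length 1 it cycles with period 3.
For k ≥ 1, t[k] depends only on (k - 1) mod 3. (32 - 1) mod 3 = 1, so t[32] = t[2] = 4.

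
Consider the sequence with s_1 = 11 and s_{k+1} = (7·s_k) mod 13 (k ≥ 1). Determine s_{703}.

2

Listing terms: s_1 = 11; s_2 = 12; s_3 = 6; s_4 = 3; s_5 = 8; s_6 = 4; s_7 = 2; s_8 = 1; s_9 = 7; s_{10} = 10; s_{11} = 5; s_{12} = 9; s_{13} = 11.
Since s_{13} = s_1 = 11, the sequence is periodic with period 12.
So s_{703} = s_{1 + ((703-1) mod 12)} = s_7 = 2.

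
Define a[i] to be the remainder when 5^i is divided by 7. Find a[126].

Computing terms: a[1] = 5; a[2] = 4; a[3] = 6; a[4] = 2; a[5] = 3; a[6] = 1; a[7] = 5.
The sequence repeats with period 6.
(126 - 1) mod 6 = 5, so a[126] = a[6] = 1.

1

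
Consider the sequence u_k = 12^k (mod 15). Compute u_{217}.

Computing terms: u_0 = 1; u_1 = 12; u_2 = 9; u_3 = 3; u_4 = 6; u_5 = 12.
Since u_5 = u_1 = 12, the sequence is eventually periodic: after a pre-period of length 1 it cycles with period 4.
For k ≥ 1, u_k depends only on (k - 1) mod 4. (217 - 1) mod 4 = 0, so u_{217} = u_1 = 12.

12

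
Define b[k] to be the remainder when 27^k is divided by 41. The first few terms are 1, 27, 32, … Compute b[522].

Listing terms: b[0] = 1, b[1] = 27, b[2] = 32, b[3] = 3, b[4] = 40, b[5] = 14, b[6] = 9, b[7] = 38, b[8] = 1.
The sequence repeats with period 8.
So b[522] = b[0 + ((522-0) mod 8)] = b[2] = 32.

32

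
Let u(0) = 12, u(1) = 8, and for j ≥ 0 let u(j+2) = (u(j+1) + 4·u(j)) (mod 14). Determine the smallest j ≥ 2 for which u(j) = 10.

We have u(0) = 12, u(1) = 8, u(2) = 0, u(3) = 4, u(4) = 4, u(5) = 6, u(6) = 8, u(7) = 4, u(8) = 8, u(9) = 10, u(10) = 0, u(11) = 12, u(12) = 12, u(13) = 4, u(14) = 10, u(15) = 12, u(16) = 10, u(17) = 2, u(18) = 0, u(19) = 8, u(20) = 8, u(21) = 12, u(22) = 2, u(23) = 8, u(24) = 2, u(25) = 6, u(26) = 0, u(27) = 10, u(28) = 10, u(29) = 8, u(30) = 6, u(31) = 10, u(32) = 6, u(33) = 4, u(34) = 0, u(35) = 2, u(36) = 2, u(37) = 10, u(38) = 4, u(39) = 2, u(40) = 4, u(41) = 12, u(42) = 0, u(43) = 6, u(44) = 6, u(45) = 2, u(46) = 12, u(47) = 6, u(48) = 12, u(49) = 8.
The sequence repeats with period 48.
The value 10 first appears (with j ≥ 2) at u(9).

9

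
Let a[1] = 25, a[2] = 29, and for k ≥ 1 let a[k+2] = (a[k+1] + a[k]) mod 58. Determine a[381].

Computing terms: a[1] = 25,  a[2] = 29,  a[3] = 54,  a[4] = 25,  a[5] = 21,  a[6] = 46,  a[7] = 9,  a[8] = 55,  a[9] = 6,  a[10] = 3,  a[11] = 9,  a[12] = 12,  a[13] = 21,  a[14] = 33,  a[15] = 54,  a[16] = 29,  a[17] = 25,  a[18] = 54,  a[19] = 21,  a[20] = 17,  a[21] = 38,  a[22] = 55,  a[23] = 35,  a[24] = 32,  a[25] = 9,  a[26] = 41,  a[27] = 50,  a[28] = 33,  a[29] = 25,  a[30] = 0,  a[31] = 25,  a[32] = 25,  a[33] = 50,  a[34] = 17,  a[35] = 9,  a[36] = 26,  a[37] = 35,  a[38] = 3,  a[39] = 38,  a[40] = 41,  a[41] = 21,  a[42] = 4,  a[43] = 25,  a[44] = 29.
The sequence repeats with period 42.
(381 - 1) mod 42 = 2, so a[381] = a[3] = 54.

54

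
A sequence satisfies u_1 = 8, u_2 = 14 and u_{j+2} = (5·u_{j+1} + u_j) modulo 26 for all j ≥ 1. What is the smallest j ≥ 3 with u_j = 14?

u_1 = 8; u_2 = 14; u_3 = 0; u_4 = 14; u_5 = 18; u_6 = 0; u_7 = 18; u_8 = 12; u_9 = 0; u_{10} = 12; u_{11} = 8; u_{12} = 0; u_{13} = 8; u_{14} = 14.
Since (u_{13}, u_{14}) = (u_1, u_2) = (8, 14) (two consecutive terms determine the rest), the sequence is periodic with period 12.
The value 14 first appears (with j ≥ 3) at u_4.

4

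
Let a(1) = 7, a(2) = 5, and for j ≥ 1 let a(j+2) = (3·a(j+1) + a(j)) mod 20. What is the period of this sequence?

Computing terms: a(1) = 7, a(2) = 5, a(3) = 2, a(4) = 11, a(5) = 15, a(6) = 16, a(7) = 3, a(8) = 5, a(9) = 18, a(10) = 19, a(11) = 15, a(12) = 4, a(13) = 7, a(14) = 5.
The sequence repeats with period 12.

12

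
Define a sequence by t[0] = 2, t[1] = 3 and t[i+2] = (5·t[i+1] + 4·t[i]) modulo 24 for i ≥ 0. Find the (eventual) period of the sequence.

t[0] = 2, t[1] = 3, t[2] = 23, t[3] = 7, t[4] = 7, t[5] = 15, t[6] = 7, t[7] = 23, t[8] = 23, t[9] = 15, t[10] = 23, t[11] = 7.
Since (t[10], t[11]) = (t[2], t[3]) = (23, 7) (two consecutive terms determine the rest), the sequence is eventually periodic: after a pre-period of length 2 it cycles with period 8.

8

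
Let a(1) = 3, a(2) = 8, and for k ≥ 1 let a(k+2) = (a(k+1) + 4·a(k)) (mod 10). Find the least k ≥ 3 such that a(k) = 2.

a(1) = 3; a(2) = 8; a(3) = 0; a(4) = 2; a(5) = 2; a(6) = 0; a(7) = 8; a(8) = 8; a(9) = 0.
Since (a(8), a(9)) = (a(2), a(3)) = (8, 0) (two consecutive terms determine the rest), the sequence is eventually periodic: after a pre-period of length 1 it cycles with period 6.
The value 2 first appears (with k ≥ 3) at a(4).

4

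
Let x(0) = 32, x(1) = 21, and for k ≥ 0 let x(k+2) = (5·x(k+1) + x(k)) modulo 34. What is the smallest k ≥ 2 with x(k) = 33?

10

Listing terms: x(0) = 32; x(1) = 21; x(2) = 1; x(3) = 26; x(4) = 29; x(5) = 1; x(6) = 0; x(7) = 1; x(8) = 5; x(9) = 26; x(10) = 33; x(11) = 21; x(12) = 2; x(13) = 31; x(14) = 21; x(15) = 0; x(16) = 21; x(17) = 3; x(18) = 2; x(19) = 13; x(20) = 33; x(21) = 8; x(22) = 5; x(23) = 33; x(24) = 0; x(25) = 33; x(26) = 29; x(27) = 8; x(28) = 1; x(29) = 13; x(30) = 32; x(31) = 3; x(32) = 13; x(33) = 0; x(34) = 13; x(35) = 31; x(36) = 32; x(37) = 21.
Since (x(36), x(37)) = (x(0), x(1)) = (32, 21) (two consecutive terms determine the rest), the sequence is periodic with period 36.
The value 33 first appears (with k ≥ 2) at x(10).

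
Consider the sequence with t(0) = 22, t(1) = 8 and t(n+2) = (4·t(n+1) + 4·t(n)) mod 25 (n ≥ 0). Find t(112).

Listing terms: t(0) = 22, t(1) = 8, t(2) = 20, t(3) = 12, t(4) = 3, t(5) = 10, t(6) = 2, t(7) = 23, t(8) = 0, t(9) = 17, t(10) = 18, t(11) = 15, t(12) = 7, t(13) = 13, t(14) = 5, t(15) = 22, t(16) = 8.
The sequence repeats with period 15.
(112 - 0) mod 15 = 7, so t(112) = t(7) = 23.

23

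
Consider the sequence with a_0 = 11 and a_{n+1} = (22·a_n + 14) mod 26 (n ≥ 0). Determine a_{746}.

4

Listing terms: a_0 = 11,  a_1 = 22,  a_2 = 4,  a_3 = 24,  a_4 = 22.
Since a_4 = a_1 = 22, the sequence is eventually periodic: after a pre-period of length 1 it cycles with period 3.
For n ≥ 1, a_n depends only on (n - 1) mod 3. (746 - 1) mod 3 = 1, so a_{746} = a_2 = 4.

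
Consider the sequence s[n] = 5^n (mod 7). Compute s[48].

1

s[0] = 1; s[1] = 5; s[2] = 4; s[3] = 6; s[4] = 2; s[5] = 3; s[6] = 1.
The sequence repeats with period 6.
So s[48] = s[0 + ((48-0) mod 6)] = s[0] = 1.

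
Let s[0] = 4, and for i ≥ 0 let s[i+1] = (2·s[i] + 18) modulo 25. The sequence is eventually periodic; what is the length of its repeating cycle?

20

We have s[0] = 4; s[1] = 1; s[2] = 20; s[3] = 8; s[4] = 9; s[5] = 11; s[6] = 15; s[7] = 23; s[8] = 14; s[9] = 21; s[10] = 10; s[11] = 13; s[12] = 19; s[13] = 6; s[14] = 5; s[15] = 3; s[16] = 24; s[17] = 16; s[18] = 0; s[19] = 18; s[20] = 4.
Since s[20] = s[0] = 4, the sequence is periodic with period 20.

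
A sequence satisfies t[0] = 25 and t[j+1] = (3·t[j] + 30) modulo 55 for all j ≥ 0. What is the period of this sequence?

t[0] = 25,  t[1] = 50,  t[2] = 15,  t[3] = 20,  t[4] = 35,  t[5] = 25.
Since t[5] = t[0] = 25, the sequence is periodic with period 5.

5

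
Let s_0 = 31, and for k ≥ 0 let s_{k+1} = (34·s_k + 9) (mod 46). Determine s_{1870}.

We have s_0 = 31,  s_1 = 5,  s_2 = 41,  s_3 = 23,  s_4 = 9,  s_5 = 39,  s_6 = 1,  s_7 = 43,  s_8 = 45,  s_9 = 21,  s_{10} = 33,  s_{11} = 27,  s_{12} = 7,  s_{13} = 17,  s_{14} = 35,  s_{15} = 3,  s_{16} = 19,  s_{17} = 11,  s_{18} = 15,  s_{19} = 13,  s_{20} = 37,  s_{21} = 25,  s_{22} = 31.
The sequence repeats with period 22.
So s_{1870} = s_{0 + ((1870-0) mod 22)} = s_0 = 31.

31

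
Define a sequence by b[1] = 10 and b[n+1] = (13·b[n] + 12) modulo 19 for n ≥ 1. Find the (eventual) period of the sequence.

Listing terms: b[1] = 10, b[2] = 9, b[3] = 15, b[4] = 17, b[5] = 5, b[6] = 1, b[7] = 6, b[8] = 14, b[9] = 4, b[10] = 7, b[11] = 8, b[12] = 2, b[13] = 0, b[14] = 12, b[15] = 16, b[16] = 11, b[17] = 3, b[18] = 13, b[19] = 10.
The sequence repeats with period 18.

18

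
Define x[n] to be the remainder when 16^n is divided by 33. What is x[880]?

Computing terms: x[1] = 16,  x[2] = 25,  x[3] = 4,  x[4] = 31,  x[5] = 1,  x[6] = 16.
Since x[6] = x[1] = 16, the sequence is periodic with period 5.
(880 - 1) mod 5 = 4, so x[880] = x[5] = 1.

1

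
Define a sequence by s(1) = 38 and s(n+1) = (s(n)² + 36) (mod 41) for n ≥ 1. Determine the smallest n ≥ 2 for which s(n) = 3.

5

We have s(1) = 38; s(2) = 4; s(3) = 11; s(4) = 34; s(5) = 3; s(6) = 4.
Since s(6) = s(2) = 4, the sequence is eventually periodic: after a pre-period of length 1 it cycles with period 4.
The value 3 first appears (with n ≥ 2) at s(5).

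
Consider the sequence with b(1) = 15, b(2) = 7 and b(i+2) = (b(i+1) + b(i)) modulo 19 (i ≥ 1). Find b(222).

We have b(1) = 15; b(2) = 7; b(3) = 3; b(4) = 10; b(5) = 13; b(6) = 4; b(7) = 17; b(8) = 2; b(9) = 0; b(10) = 2; b(11) = 2; b(12) = 4; b(13) = 6; b(14) = 10; b(15) = 16; b(16) = 7; b(17) = 4; b(18) = 11; b(19) = 15; b(20) = 7.
Since (b(19), b(20)) = (b(1), b(2)) = (15, 7) (two consecutive terms determine the rest), the sequence is periodic with period 18.
So b(222) = b(1 + ((222-1) mod 18)) = b(6) = 4.

4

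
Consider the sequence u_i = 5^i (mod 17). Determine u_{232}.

16

Listing terms: u_0 = 1,  u_1 = 5,  u_2 = 8,  u_3 = 6,  u_4 = 13,  u_5 = 14,  u_6 = 2,  u_7 = 10,  u_8 = 16,  u_9 = 12,  u_{10} = 9,  u_{11} = 11,  u_{12} = 4,  u_{13} = 3,  u_{14} = 15,  u_{15} = 7,  u_{16} = 1.
The sequence repeats with period 16.
So u_{232} = u_{0 + ((232-0) mod 16)} = u_8 = 16.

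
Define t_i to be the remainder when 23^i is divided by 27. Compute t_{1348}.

22

t_1 = 23, t_2 = 16, t_3 = 17, t_4 = 13, t_5 = 2, t_6 = 19, t_7 = 5, t_8 = 7, t_9 = 26, t_{10} = 4, t_{11} = 11, t_{12} = 10, t_{13} = 14, t_{14} = 25, t_{15} = 8, t_{16} = 22, t_{17} = 20, t_{18} = 1, t_{19} = 23.
Since t_{19} = t_1 = 23, the sequence is periodic with period 18.
(1348 - 1) mod 18 = 15, so t_{1348} = t_{16} = 22.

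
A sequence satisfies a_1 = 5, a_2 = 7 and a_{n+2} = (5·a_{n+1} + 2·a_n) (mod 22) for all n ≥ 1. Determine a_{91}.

Listing terms: a_1 = 5,  a_2 = 7,  a_3 = 1,  a_4 = 19,  a_5 = 9,  a_6 = 17,  a_7 = 15,  a_8 = 21,  a_9 = 3,  a_{10} = 13,  a_{11} = 5,  a_{12} = 7.
Since (a_{11}, a_{12}) = (a_1, a_2) = (5, 7) (two consecutive terms determine the rest), the sequence is periodic with period 10.
So a_{91} = a_{1 + ((91-1) mod 10)} = a_1 = 5.

5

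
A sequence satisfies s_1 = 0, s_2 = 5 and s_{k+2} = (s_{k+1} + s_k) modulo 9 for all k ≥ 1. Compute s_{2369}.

Listing terms: s_1 = 0; s_2 = 5; s_3 = 5; s_4 = 1; s_5 = 6; s_6 = 7; s_7 = 4; s_8 = 2; s_9 = 6; s_{10} = 8; s_{11} = 5; s_{12} = 4; s_{13} = 0; s_{14} = 4; s_{15} = 4; s_{16} = 8; s_{17} = 3; s_{18} = 2; s_{19} = 5; s_{20} = 7; s_{21} = 3; s_{22} = 1; s_{23} = 4; s_{24} = 5; s_{25} = 0; s_{26} = 5.
Since (s_{25}, s_{26}) = (s_1, s_2) = (0, 5) (two consecutive terms determine the rest), the sequence is periodic with period 24.
So s_{2369} = s_{1 + ((2369-1) mod 24)} = s_{17} = 3.

3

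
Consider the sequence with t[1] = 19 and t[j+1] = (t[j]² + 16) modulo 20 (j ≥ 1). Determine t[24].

5

Computing terms: t[1] = 19; t[2] = 17; t[3] = 5; t[4] = 1; t[5] = 17.
Since t[5] = t[2] = 17, the sequence is eventually periodic: after a pre-period of length 1 it cycles with period 3.
For j ≥ 2, t[j] depends only on (j - 2) mod 3. (24 - 2) mod 3 = 1, so t[24] = t[3] = 5.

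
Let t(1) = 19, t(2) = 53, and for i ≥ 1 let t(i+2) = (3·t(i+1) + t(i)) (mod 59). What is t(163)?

30

We have t(1) = 19; t(2) = 53; t(3) = 1; t(4) = 56; t(5) = 51; t(6) = 32; t(7) = 29; t(8) = 1; t(9) = 32; t(10) = 38; t(11) = 28; t(12) = 4; t(13) = 40; t(14) = 6; t(15) = 58; t(16) = 3; t(17) = 8; t(18) = 27; t(19) = 30; t(20) = 58; t(21) = 27; t(22) = 21; t(23) = 31; t(24) = 55; t(25) = 19; t(26) = 53.
Since (t(25), t(26)) = (t(1), t(2)) = (19, 53) (two consecutive terms determine the rest), the sequence is periodic with period 24.
So t(163) = t(1 + ((163-1) mod 24)) = t(19) = 30.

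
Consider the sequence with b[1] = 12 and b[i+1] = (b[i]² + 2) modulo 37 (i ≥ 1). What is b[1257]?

6

b[1] = 12, b[2] = 35, b[3] = 6, b[4] = 1, b[5] = 3, b[6] = 11, b[7] = 12.
Since b[7] = b[1] = 12, the sequence is periodic with period 6.
(1257 - 1) mod 6 = 2, so b[1257] = b[3] = 6.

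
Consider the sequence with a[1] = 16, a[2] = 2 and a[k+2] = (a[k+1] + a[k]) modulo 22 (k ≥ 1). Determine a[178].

Computing terms: a[1] = 16, a[2] = 2, a[3] = 18, a[4] = 20, a[5] = 16, a[6] = 14, a[7] = 8, a[8] = 0, a[9] = 8, a[10] = 8, a[11] = 16, a[12] = 2.
Since (a[11], a[12]) = (a[1], a[2]) = (16, 2) (two consecutive terms determine the rest), the sequence is periodic with period 10.
(178 - 1) mod 10 = 7, so a[178] = a[8] = 0.

0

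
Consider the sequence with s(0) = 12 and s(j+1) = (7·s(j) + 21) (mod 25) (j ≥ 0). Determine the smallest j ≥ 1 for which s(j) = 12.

4

s(0) = 12,  s(1) = 5,  s(2) = 6,  s(3) = 13,  s(4) = 12.
The sequence repeats with period 4.
The value 12 next appears (with j ≥ 1) at s(4).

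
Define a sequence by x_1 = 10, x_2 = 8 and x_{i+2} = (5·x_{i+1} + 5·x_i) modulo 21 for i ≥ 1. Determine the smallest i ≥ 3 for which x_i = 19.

x_1 = 10, x_2 = 8, x_3 = 6, x_4 = 7, x_5 = 2, x_6 = 3, x_7 = 4, x_8 = 14, x_9 = 6, x_{10} = 16, x_{11} = 5, x_{12} = 0, x_{13} = 4, x_{14} = 20, x_{15} = 15, x_{16} = 7, x_{17} = 5, x_{18} = 18, x_{19} = 10, x_{20} = 14, x_{21} = 15, x_{22} = 19, x_{23} = 2, x_{24} = 0, x_{25} = 10, x_{26} = 8.
The sequence repeats with period 24.
The value 19 first appears (with i ≥ 3) at x_{22}.

22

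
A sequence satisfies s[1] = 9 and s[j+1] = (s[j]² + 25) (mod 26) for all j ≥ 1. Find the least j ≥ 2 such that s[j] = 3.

We have s[1] = 9,  s[2] = 2,  s[3] = 3,  s[4] = 8,  s[5] = 11,  s[6] = 16,  s[7] = 21,  s[8] = 24,  s[9] = 3.
Since s[9] = s[3] = 3, the sequence is eventually periodic: after a pre-period of length 2 it cycles with period 6.
The value 3 first appears (with j ≥ 2) at s[3].

3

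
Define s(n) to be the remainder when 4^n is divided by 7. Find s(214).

4

We have s(1) = 4,  s(2) = 2,  s(3) = 1,  s(4) = 4.
The sequence repeats with period 3.
So s(214) = s(1 + ((214-1) mod 3)) = s(1) = 4.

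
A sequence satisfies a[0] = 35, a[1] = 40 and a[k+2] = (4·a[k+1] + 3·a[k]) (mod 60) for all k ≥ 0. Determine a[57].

Computing terms: a[0] = 35, a[1] = 40, a[2] = 25, a[3] = 40, a[4] = 55, a[5] = 40, a[6] = 25.
Since (a[5], a[6]) = (a[1], a[2]) = (40, 25) (two consecutive terms determine the rest), the sequence is eventually periodic: after a pre-period of length 1 it cycles with period 4.
For k ≥ 1, a[k] depends only on (k - 1) mod 4. (57 - 1) mod 4 = 0, so a[57] = a[1] = 40.

40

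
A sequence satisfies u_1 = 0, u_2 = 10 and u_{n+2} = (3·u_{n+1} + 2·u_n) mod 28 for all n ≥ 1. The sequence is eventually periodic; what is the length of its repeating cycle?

Computing terms: u_1 = 0, u_2 = 10, u_3 = 2, u_4 = 26, u_5 = 26, u_6 = 18, u_7 = 22, u_8 = 18, u_9 = 14, u_{10} = 22, u_{11} = 10, u_{12} = 18, u_{13} = 18, u_{14} = 6, u_{15} = 26, u_{16} = 6, u_{17} = 14, u_{18} = 26, u_{19} = 22, u_{20} = 6, u_{21} = 6, u_{22} = 2, u_{23} = 18, u_{24} = 2, u_{25} = 14, u_{26} = 18, u_{27} = 26, u_{28} = 2, u_{29} = 2, u_{30} = 10, u_{31} = 6, u_{32} = 10, u_{33} = 14, u_{34} = 6, u_{35} = 18, u_{36} = 10, u_{37} = 10, u_{38} = 22, u_{39} = 2, u_{40} = 22, u_{41} = 14, u_{42} = 2, u_{43} = 6, u_{44} = 22, u_{45} = 22, u_{46} = 26, u_{47} = 10, u_{48} = 26, u_{49} = 14, u_{50} = 10, u_{51} = 2.
Since (u_{50}, u_{51}) = (u_2, u_3) = (10, 2) (two consecutive terms determine the rest), the sequence is eventually periodic: after a pre-period of length 1 it cycles with period 48.

48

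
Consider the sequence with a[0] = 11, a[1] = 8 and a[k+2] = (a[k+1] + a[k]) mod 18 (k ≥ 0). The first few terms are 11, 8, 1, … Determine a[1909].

10

We have a[0] = 11; a[1] = 8; a[2] = 1; a[3] = 9; a[4] = 10; a[5] = 1; a[6] = 11; a[7] = 12; a[8] = 5; a[9] = 17; a[10] = 4; a[11] = 3; a[12] = 7; a[13] = 10; a[14] = 17; a[15] = 9; a[16] = 8; a[17] = 17; a[18] = 7; a[19] = 6; a[20] = 13; a[21] = 1; a[22] = 14; a[23] = 15; a[24] = 11; a[25] = 8.
The sequence repeats with period 24.
(1909 - 0) mod 24 = 13, so a[1909] = a[13] = 10.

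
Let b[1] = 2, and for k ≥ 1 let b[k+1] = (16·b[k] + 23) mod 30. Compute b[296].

b[1] = 2; b[2] = 25; b[3] = 3; b[4] = 11; b[5] = 19; b[6] = 27; b[7] = 5; b[8] = 13; b[9] = 21; b[10] = 29; b[11] = 7; b[12] = 15; b[13] = 23; b[14] = 1; b[15] = 9; b[16] = 17; b[17] = 25.
Since b[17] = b[2] = 25, the sequence is eventually periodic: after a pre-period of length 1 it cycles with period 15.
For k ≥ 2, b[k] depends only on (k - 2) mod 15. (296 - 2) mod 15 = 9, so b[296] = b[11] = 7.

7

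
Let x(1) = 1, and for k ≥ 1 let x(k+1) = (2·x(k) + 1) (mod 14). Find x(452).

3

Computing terms: x(1) = 1; x(2) = 3; x(3) = 7; x(4) = 1.
The sequence repeats with period 3.
(452 - 1) mod 3 = 1, so x(452) = x(2) = 3.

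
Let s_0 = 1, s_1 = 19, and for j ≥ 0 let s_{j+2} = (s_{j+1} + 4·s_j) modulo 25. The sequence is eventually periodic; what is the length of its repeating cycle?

30

s_0 = 1,  s_1 = 19,  s_2 = 23,  s_3 = 24,  s_4 = 16,  s_5 = 12,  s_6 = 1,  s_7 = 24,  s_8 = 3,  s_9 = 24,  s_{10} = 11,  s_{11} = 7,  s_{12} = 1,  s_{13} = 4,  s_{14} = 8,  s_{15} = 24,  s_{16} = 6,  s_{17} = 2,  s_{18} = 1,  s_{19} = 9,  s_{20} = 13,  s_{21} = 24,  s_{22} = 1,  s_{23} = 22,  s_{24} = 1,  s_{25} = 14,  s_{26} = 18,  s_{27} = 24,  s_{28} = 21,  s_{29} = 17,  s_{30} = 1,  s_{31} = 19.
The sequence repeats with period 30.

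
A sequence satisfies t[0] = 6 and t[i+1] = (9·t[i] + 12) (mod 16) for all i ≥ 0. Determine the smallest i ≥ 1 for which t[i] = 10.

t[0] = 6, t[1] = 2, t[2] = 14, t[3] = 10, t[4] = 6.
The sequence repeats with period 4.
The value 10 first appears (with i ≥ 1) at t[3].

3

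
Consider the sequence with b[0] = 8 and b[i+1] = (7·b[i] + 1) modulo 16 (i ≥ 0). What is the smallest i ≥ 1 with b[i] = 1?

Listing terms: b[0] = 8,  b[1] = 9,  b[2] = 0,  b[3] = 1,  b[4] = 8.
The sequence repeats with period 4.
The value 1 first appears (with i ≥ 1) at b[3].

3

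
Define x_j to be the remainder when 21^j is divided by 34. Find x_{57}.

21

Computing terms: x_1 = 21, x_2 = 33, x_3 = 13, x_4 = 1, x_5 = 21.
Since x_5 = x_1 = 21, the sequence is periodic with period 4.
(57 - 1) mod 4 = 0, so x_{57} = x_1 = 21.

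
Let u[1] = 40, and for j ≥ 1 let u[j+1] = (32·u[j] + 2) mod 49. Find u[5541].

Listing terms: u[1] = 40; u[2] = 8; u[3] = 13; u[4] = 26; u[5] = 1; u[6] = 34; u[7] = 12; u[8] = 43; u[9] = 6; u[10] = 47; u[11] = 36; u[12] = 27; u[13] = 33; u[14] = 29; u[15] = 48; u[16] = 19; u[17] = 22; u[18] = 20; u[19] = 5; u[20] = 15; u[21] = 41; u[22] = 40.
The sequence repeats with period 21.
(5541 - 1) mod 21 = 17, so u[5541] = u[18] = 20.

20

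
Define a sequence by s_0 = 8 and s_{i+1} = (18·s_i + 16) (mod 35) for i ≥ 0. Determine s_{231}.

29

s_0 = 8, s_1 = 20, s_2 = 26, s_3 = 29, s_4 = 13, s_5 = 5, s_6 = 1, s_7 = 34, s_8 = 33, s_9 = 15, s_{10} = 6, s_{11} = 19, s_{12} = 8.
The sequence repeats with period 12.
So s_{231} = s_{0 + ((231-0) mod 12)} = s_3 = 29.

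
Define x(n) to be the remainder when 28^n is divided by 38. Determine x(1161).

20

Listing terms: x(1) = 28,  x(2) = 24,  x(3) = 26,  x(4) = 6,  x(5) = 16,  x(6) = 30,  x(7) = 4,  x(8) = 36,  x(9) = 20,  x(10) = 28.
The sequence repeats with period 9.
So x(1161) = x(1 + ((1161-1) mod 9)) = x(9) = 20.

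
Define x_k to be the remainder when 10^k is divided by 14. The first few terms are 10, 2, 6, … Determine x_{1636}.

x_1 = 10,  x_2 = 2,  x_3 = 6,  x_4 = 4,  x_5 = 12,  x_6 = 8,  x_7 = 10.
The sequence repeats with period 6.
(1636 - 1) mod 6 = 3, so x_{1636} = x_4 = 4.

4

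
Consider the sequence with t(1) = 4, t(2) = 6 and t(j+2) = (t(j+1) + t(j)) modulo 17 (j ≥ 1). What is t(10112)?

Listing terms: t(1) = 4, t(2) = 6, t(3) = 10, t(4) = 16, t(5) = 9, t(6) = 8, t(7) = 0, t(8) = 8, t(9) = 8, t(10) = 16, t(11) = 7, t(12) = 6, t(13) = 13, t(14) = 2, t(15) = 15, t(16) = 0, t(17) = 15, t(18) = 15, t(19) = 13, t(20) = 11, t(21) = 7, t(22) = 1, t(23) = 8, t(24) = 9, t(25) = 0, t(26) = 9, t(27) = 9, t(28) = 1, t(29) = 10, t(30) = 11, t(31) = 4, t(32) = 15, t(33) = 2, t(34) = 0, t(35) = 2, t(36) = 2, t(37) = 4, t(38) = 6.
The sequence repeats with period 36.
(10112 - 1) mod 36 = 31, so t(10112) = t(32) = 15.

15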